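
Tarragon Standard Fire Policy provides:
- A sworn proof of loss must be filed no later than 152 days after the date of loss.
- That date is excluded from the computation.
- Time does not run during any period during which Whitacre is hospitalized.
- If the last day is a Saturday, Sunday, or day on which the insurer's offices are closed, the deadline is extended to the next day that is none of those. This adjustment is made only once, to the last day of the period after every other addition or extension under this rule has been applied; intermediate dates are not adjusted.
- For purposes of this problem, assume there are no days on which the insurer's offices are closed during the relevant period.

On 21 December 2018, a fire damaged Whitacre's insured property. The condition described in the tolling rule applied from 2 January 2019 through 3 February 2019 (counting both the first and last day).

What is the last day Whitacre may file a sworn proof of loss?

152 days after 21 December 2018 is May 22, 2019.
From January 2, 2019 through February 3, 2019 inclusive is 33 days; tolling adds 33 days: May 22, 2019 + 33 days = June 24, 2019.
June 24, 2019 is a Monday and not a day on which the insurer's offices are closed, so no extension applies.

June 24, 2019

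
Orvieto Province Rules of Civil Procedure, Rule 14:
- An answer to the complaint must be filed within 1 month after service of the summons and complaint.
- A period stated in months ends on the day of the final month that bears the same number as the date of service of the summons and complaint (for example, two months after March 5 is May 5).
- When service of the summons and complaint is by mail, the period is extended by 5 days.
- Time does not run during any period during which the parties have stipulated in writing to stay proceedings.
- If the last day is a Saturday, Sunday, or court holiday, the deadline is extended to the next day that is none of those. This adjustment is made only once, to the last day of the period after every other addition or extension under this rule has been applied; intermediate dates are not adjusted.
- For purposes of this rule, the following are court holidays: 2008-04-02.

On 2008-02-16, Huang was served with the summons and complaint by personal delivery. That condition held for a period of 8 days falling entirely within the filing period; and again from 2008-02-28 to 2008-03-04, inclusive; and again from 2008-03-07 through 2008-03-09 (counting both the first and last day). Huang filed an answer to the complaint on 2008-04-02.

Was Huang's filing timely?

1 month after 2008-02-16 is March 16, 2008.
Service was not by mail, so no mail extension applies.
Tolling adds 8 days: March 16, 2008 + 8 days = March 24, 2008.
From February 28, 2008 through March 4, 2008 inclusive is 6 days; tolling adds 6 days: March 24, 2008 + 6 days = March 30, 2008.
From March 7, 2008 through March 9, 2008 inclusive is 3 days; tolling adds 3 days: March 30, 2008 + 3 days = April 2, 2008.
April 2, 2008 is a listed holiday. The next qualifying day is April 3, 2008.
The deadline is April 3, 2008; the filing on April 2, 2008 is on or before that date.

Yes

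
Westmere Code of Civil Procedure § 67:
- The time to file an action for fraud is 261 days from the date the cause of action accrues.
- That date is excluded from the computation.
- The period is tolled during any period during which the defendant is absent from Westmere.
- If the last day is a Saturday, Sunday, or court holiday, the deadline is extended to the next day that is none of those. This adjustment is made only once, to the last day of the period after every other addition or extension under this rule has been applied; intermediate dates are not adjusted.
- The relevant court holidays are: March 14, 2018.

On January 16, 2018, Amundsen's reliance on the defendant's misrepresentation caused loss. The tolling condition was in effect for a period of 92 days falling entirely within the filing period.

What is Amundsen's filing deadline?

261 days after January 16, 2018 is October 4, 2018.
Tolling adds 92 days: October 4, 2018 + 92 days = January 4, 2019.
January 4, 2019 is a Friday and not a court holiday, so no extension applies.

January 4, 2019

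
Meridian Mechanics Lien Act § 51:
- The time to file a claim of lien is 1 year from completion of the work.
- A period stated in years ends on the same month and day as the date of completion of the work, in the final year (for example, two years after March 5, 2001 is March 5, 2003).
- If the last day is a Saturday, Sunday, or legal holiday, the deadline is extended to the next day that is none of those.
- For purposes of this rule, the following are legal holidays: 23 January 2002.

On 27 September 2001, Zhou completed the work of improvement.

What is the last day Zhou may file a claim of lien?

1 year after 27 September 2001 is September 27, 2002.
September 27, 2002 is a Friday and not a legal holiday, so no extension applies.

September 27, 2002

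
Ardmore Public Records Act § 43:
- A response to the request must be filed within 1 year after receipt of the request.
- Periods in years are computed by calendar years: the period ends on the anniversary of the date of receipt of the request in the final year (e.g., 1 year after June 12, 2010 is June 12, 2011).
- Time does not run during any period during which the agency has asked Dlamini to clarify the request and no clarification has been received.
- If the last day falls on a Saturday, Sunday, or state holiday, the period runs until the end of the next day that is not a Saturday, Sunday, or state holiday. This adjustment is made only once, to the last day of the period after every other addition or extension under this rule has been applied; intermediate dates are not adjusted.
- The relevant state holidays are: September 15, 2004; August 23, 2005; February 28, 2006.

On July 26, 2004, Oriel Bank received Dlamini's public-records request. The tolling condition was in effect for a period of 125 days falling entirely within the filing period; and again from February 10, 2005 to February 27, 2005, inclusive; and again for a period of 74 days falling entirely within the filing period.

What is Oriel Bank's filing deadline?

March 1, 2006

1 year after July 26, 2004 is July 26, 2005.
Tolling adds 125 days: July 26, 2005 + 125 days = November 28, 2005.
From February 10, 2005 through February 27, 2005 inclusive is 18 days; tolling adds 18 days: November 28, 2005 + 18 days = December 16, 2005.
Tolling adds 74 days: December 16, 2005 + 74 days = February 28, 2006.
February 28, 2006 is a listed holiday. The next qualifying day is March 1, 2006.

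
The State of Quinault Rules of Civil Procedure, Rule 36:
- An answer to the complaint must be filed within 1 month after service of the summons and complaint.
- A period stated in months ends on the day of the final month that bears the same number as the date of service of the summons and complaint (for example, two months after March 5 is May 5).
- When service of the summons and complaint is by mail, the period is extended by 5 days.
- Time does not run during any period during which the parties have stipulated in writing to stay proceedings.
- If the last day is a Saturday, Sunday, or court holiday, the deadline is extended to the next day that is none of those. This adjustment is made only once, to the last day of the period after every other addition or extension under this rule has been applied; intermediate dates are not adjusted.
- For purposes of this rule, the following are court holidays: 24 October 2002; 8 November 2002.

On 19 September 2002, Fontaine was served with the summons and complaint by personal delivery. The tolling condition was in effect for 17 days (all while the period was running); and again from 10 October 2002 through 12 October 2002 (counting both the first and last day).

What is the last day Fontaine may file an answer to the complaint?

November 11, 2002

1 month after 19 September 2002 is October 19, 2002.
Service was not by mail, so no mail extension applies.
Tolling adds 17 days: October 19, 2002 + 17 days = November 5, 2002.
From October 10, 2002 through October 12, 2002 inclusive is 3 days; tolling adds 3 days: November 5, 2002 + 3 days = November 8, 2002.
November 8, 2002 is a listed holiday; November 9, 2002 is Saturday; November 10, 2002 is Sunday. The next qualifying day is November 11, 2002.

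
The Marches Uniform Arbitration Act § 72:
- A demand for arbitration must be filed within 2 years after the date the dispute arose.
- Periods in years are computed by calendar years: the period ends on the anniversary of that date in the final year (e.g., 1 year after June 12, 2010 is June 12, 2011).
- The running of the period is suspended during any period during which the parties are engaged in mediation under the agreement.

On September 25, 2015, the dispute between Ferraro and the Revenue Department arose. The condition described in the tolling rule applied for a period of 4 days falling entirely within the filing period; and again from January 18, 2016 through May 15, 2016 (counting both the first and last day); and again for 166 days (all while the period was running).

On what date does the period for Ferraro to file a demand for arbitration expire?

July 11, 2018

2 years after September 25, 2015 is September 25, 2017.
Tolling adds 4 days: September 25, 2017 + 4 days = September 29, 2017.
From January 18, 2016 through May 15, 2016 inclusive is 119 days; tolling adds 119 days: September 29, 2017 + 119 days = January 26, 2018.
Tolling adds 166 days: January 26, 2018 + 166 days = July 11, 2018.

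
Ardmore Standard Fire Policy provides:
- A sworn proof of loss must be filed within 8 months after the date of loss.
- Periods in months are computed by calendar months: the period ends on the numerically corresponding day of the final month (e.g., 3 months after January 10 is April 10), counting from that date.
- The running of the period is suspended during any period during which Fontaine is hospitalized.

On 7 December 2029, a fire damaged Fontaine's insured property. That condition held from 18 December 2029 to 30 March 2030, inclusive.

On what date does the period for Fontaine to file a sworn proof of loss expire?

November 18, 2030

8 months after 7 December 2029 is August 7, 2030.
From December 18, 2029 through March 30, 2030 inclusive is 103 days; tolling adds 103 days: August 7, 2030 + 103 days = November 18, 2030.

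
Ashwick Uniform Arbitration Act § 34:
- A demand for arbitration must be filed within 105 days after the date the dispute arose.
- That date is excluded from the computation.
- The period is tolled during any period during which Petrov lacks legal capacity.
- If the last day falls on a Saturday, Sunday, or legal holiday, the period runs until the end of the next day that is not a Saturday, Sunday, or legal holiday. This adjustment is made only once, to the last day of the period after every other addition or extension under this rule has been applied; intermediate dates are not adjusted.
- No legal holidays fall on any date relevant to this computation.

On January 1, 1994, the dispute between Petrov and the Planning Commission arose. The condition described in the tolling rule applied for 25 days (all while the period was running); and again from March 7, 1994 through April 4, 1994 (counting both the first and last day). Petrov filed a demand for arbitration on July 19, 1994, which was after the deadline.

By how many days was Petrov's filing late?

40 days

105 days after January 1, 1994 is April 16, 1994.
Tolling adds 25 days: April 16, 1994 + 25 days = May 11, 1994.
From March 7, 1994 through April 4, 1994 inclusive is 29 days; tolling adds 29 days: May 11, 1994 + 29 days = June 9, 1994.
June 9, 1994 is a Thursday and not a legal holiday, so no extension applies.
The deadline is June 9, 1994; from June 9, 1994 to July 19, 1994 is 40 days.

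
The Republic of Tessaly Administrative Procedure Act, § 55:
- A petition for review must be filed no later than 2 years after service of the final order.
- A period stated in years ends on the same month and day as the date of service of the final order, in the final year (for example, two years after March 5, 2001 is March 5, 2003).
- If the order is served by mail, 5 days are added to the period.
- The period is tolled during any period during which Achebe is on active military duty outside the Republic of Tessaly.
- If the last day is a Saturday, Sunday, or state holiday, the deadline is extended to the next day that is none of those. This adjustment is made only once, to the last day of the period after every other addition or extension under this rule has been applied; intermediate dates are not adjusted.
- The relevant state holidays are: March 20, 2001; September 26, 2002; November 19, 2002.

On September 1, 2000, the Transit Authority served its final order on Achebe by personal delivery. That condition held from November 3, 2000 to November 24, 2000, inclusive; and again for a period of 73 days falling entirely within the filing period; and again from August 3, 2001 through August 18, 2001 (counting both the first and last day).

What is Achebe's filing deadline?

December 23, 2002

2 years after September 1, 2000 is September 1, 2002.
Service was not by mail, so no mail extension applies.
From November 3, 2000 through November 24, 2000 inclusive is 22 days; tolling adds 22 days: September 1, 2002 + 22 days = September 23, 2002.
Tolling adds 73 days: September 23, 2002 + 73 days = December 5, 2002.
From August 3, 2001 through August 18, 2001 inclusive is 16 days; tolling adds 16 days: December 5, 2002 + 16 days = December 21, 2002.
December 21, 2002 is Saturday; December 22, 2002 is Sunday. The next qualifying day is December 23, 2002.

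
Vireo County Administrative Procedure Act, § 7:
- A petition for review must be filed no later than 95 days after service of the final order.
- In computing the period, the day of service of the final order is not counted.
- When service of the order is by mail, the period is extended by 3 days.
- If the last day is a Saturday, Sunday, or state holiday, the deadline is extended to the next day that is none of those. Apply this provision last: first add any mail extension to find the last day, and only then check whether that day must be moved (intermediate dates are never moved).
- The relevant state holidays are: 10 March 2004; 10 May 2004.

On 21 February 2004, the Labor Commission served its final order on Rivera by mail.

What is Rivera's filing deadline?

95 days after 21 February 2004 is May 26, 2004.
Service was by mail, adding 3 days: May 26, 2004 + 3 days = May 29, 2004.
May 29, 2004 is Saturday; May 30, 2004 is Sunday. The next qualifying day is May 31, 2004.

May 31, 2004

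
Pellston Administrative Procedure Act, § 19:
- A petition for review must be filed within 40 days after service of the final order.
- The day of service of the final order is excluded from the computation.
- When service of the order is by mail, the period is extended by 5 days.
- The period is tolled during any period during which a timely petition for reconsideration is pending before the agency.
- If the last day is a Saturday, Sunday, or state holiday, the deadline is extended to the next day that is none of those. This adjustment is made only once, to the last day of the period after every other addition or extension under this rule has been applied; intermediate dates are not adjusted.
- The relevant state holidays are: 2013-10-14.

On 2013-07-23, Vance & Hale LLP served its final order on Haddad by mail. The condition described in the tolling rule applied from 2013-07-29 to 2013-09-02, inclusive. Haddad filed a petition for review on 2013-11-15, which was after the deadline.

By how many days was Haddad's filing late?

31 days

40 days after 2013-07-23 is September 1, 2013.
Service was by mail, adding 5 days: September 1, 2013 + 5 days = September 6, 2013.
From July 29, 2013 through September 2, 2013 inclusive is 36 days; tolling adds 36 days: September 6, 2013 + 36 days = October 12, 2013.
October 12, 2013 is Saturday; October 13, 2013 is Sunday; October 14, 2013 is a listed holiday. The next qualifying day is October 15, 2013.
The deadline is October 15, 2013; from October 15, 2013 to November 15, 2013 is 31 days.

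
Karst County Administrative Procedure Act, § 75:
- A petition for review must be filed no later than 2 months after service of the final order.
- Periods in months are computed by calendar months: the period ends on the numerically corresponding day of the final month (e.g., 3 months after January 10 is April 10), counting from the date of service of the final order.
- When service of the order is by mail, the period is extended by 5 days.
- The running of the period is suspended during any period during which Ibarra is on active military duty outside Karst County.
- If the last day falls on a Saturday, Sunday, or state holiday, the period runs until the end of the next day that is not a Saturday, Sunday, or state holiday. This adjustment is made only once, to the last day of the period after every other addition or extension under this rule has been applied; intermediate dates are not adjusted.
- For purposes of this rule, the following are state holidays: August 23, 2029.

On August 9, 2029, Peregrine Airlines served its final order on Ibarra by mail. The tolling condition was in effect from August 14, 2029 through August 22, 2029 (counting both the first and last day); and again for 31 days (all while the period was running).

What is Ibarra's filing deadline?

2 months after August 9, 2029 is October 9, 2029.
Service was by mail, adding 5 days: October 9, 2029 + 5 days = October 14, 2029.
From August 14, 2029 through August 22, 2029 inclusive is 9 days; tolling adds 9 days: October 14, 2029 + 9 days = October 23, 2029.
Tolling adds 31 days: October 23, 2029 + 31 days = November 23, 2029.
November 23, 2029 is a Friday and not a state holiday, so no extension applies.

November 23, 2029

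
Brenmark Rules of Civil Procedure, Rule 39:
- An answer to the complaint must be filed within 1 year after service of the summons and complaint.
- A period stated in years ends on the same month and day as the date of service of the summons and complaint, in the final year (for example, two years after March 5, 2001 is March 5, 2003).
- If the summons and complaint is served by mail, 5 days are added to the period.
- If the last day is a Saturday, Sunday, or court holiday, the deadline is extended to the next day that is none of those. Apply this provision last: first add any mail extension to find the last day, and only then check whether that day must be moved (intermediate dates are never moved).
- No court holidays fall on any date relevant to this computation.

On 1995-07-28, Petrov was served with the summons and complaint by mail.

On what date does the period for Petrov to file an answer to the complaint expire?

August 2, 1996

1 year after 1995-07-28 is July 28, 1996.
Service was by mail, adding 5 days: July 28, 1996 + 5 days = August 2, 1996.
August 2, 1996 is a Friday and not a court holiday, so no extension applies.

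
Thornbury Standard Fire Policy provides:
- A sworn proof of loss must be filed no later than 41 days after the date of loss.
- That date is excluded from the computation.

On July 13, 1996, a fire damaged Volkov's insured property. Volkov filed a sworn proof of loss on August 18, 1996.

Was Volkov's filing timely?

41 days after July 13, 1996 is August 23, 1996.
The deadline is August 23, 1996; the filing on August 18, 1996 is on or before that date.

Yes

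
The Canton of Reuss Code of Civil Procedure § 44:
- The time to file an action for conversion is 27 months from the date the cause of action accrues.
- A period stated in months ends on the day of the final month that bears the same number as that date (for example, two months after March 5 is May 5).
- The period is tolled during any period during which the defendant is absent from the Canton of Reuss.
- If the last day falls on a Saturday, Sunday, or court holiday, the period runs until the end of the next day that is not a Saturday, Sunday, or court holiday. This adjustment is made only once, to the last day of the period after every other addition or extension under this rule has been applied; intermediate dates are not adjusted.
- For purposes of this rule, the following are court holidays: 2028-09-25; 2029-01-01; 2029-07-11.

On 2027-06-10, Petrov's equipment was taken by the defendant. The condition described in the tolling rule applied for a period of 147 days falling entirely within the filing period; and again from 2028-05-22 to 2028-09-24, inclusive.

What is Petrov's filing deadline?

27 months after 2027-06-10 is September 10, 2029.
Tolling adds 147 days: September 10, 2029 + 147 days = February 4, 2030.
From May 22, 2028 through September 24, 2028 inclusive is 126 days; tolling adds 126 days: February 4, 2030 + 126 days = June 10, 2030.
June 10, 2030 is a Monday and not a court holiday, so no extension applies.

June 10, 2030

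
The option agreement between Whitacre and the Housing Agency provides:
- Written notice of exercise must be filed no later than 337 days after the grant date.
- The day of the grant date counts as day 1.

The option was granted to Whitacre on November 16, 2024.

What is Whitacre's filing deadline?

October 18, 2025

Counting November 16, 2024 as day 1, day 337 is October 18, 2025.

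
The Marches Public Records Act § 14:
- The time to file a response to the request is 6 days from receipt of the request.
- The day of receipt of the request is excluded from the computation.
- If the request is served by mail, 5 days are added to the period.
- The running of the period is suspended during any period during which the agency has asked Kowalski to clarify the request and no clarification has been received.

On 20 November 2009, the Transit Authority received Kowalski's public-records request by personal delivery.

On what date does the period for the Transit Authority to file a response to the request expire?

November 26, 2009

6 days after 20 November 2009 is November 26, 2009.
Service was not by mail, so no mail extension applies.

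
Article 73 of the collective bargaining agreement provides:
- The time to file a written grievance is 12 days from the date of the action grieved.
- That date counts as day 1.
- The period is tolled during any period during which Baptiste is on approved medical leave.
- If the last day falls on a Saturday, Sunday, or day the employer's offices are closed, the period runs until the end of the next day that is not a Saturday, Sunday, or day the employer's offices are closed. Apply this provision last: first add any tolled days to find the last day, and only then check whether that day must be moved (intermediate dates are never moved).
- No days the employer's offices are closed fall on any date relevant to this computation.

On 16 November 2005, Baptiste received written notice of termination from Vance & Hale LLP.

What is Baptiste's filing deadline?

November 28, 2005

Counting 16 November 2005 as day 1, day 12 is November 27, 2005.
November 27, 2005 is Sunday. The next qualifying day is November 28, 2005.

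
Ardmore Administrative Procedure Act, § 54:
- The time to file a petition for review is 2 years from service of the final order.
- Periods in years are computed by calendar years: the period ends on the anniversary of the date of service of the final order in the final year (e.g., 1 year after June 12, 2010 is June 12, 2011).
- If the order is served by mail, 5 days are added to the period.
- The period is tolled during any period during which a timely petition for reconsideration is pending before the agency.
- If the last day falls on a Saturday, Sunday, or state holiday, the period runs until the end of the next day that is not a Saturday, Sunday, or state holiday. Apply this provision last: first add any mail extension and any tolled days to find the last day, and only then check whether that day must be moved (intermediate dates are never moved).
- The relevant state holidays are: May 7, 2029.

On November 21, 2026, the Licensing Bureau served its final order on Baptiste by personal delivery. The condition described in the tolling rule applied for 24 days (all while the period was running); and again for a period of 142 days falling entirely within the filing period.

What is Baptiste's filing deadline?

May 8, 2029

2 years after November 21, 2026 is November 21, 2028.
Service was not by mail, so no mail extension applies.
Tolling adds 24 days: November 21, 2028 + 24 days = December 15, 2028.
Tolling adds 142 days: December 15, 2028 + 142 days = May 6, 2029.
May 6, 2029 is Sunday; May 7, 2029 is a listed holiday. The next qualifying day is May 8, 2029.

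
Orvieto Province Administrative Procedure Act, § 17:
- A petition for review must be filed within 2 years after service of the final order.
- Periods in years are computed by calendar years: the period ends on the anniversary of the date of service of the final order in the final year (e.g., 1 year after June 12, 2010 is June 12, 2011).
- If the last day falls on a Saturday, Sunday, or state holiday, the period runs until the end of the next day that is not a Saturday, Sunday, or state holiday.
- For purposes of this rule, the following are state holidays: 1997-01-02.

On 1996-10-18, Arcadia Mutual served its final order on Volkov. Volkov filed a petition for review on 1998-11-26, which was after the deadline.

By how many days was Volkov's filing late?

2 years after 1996-10-18 is October 18, 1998.
October 18, 1998 is Sunday. The next qualifying day is October 19, 1998.
The deadline is October 19, 1998; from October 19, 1998 to November 26, 1998 is 38 days.

38 days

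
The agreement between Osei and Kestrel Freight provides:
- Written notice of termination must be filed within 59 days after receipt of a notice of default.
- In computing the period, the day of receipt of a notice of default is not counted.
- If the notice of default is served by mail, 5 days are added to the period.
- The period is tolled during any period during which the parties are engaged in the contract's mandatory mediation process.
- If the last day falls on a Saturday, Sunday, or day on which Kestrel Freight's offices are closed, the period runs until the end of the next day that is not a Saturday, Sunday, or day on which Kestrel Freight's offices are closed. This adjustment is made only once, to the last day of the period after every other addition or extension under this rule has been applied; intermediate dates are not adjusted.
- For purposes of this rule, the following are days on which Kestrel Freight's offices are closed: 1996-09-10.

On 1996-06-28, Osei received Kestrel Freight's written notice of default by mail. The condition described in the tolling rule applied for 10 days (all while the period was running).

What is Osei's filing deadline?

September 11, 1996

59 days after 1996-06-28 is August 26, 1996.
Service was by mail, adding 5 days: August 26, 1996 + 5 days = August 31, 1996.
Tolling adds 10 days: August 31, 1996 + 10 days = September 10, 1996.
September 10, 1996 is a listed holiday. The next qualifying day is September 11, 1996.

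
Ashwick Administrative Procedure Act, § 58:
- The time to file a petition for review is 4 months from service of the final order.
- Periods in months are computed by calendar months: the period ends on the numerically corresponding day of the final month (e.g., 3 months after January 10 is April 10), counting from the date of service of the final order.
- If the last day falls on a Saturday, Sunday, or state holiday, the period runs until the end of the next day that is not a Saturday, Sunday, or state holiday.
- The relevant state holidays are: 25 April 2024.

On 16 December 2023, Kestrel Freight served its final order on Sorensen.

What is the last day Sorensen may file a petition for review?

4 months after 16 December 2023 is April 16, 2024.
April 16, 2024 is a Tuesday and not a state holiday, so no extension applies.

April 16, 2024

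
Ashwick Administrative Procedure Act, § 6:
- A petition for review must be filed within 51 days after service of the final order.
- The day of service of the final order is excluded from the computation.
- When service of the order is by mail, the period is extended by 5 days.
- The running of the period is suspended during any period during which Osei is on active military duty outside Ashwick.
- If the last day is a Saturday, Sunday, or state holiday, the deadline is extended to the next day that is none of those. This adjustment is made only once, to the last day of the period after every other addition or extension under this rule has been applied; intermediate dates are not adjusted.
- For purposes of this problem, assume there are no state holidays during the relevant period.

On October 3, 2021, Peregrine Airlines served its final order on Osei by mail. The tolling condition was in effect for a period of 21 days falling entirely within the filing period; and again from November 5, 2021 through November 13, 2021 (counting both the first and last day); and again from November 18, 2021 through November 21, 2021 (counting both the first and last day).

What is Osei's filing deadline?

January 3, 2022

51 days after October 3, 2021 is November 23, 2021.
Service was by mail, adding 5 days: November 23, 2021 + 5 days = November 28, 2021.
Tolling adds 21 days: November 28, 2021 + 21 days = December 19, 2021.
From November 5, 2021 through November 13, 2021 inclusive is 9 days; tolling adds 9 days: December 19, 2021 + 9 days = December 28, 2021.
From November 18, 2021 through November 21, 2021 inclusive is 4 days; tolling adds 4 days: December 28, 2021 + 4 days = January 1, 2022.
January 1, 2022 is Saturday; January 2, 2022 is Sunday. The next qualifying day is January 3, 2022.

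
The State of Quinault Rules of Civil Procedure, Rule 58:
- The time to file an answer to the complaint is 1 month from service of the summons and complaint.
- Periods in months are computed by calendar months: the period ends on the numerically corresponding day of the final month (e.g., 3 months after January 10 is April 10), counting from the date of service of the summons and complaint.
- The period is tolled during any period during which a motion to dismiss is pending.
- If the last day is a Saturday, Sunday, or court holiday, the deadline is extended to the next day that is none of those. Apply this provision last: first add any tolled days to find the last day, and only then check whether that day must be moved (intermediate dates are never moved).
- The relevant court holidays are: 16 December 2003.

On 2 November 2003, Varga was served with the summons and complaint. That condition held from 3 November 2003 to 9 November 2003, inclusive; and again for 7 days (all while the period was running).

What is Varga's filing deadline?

December 17, 2003

1 month after 2 November 2003 is December 2, 2003.
From November 3, 2003 through November 9, 2003 inclusive is 7 days; tolling adds 7 days: December 2, 2003 + 7 days = December 9, 2003.
Tolling adds 7 days: December 9, 2003 + 7 days = December 16, 2003.
December 16, 2003 is a listed holiday. The next qualifying day is December 17, 2003.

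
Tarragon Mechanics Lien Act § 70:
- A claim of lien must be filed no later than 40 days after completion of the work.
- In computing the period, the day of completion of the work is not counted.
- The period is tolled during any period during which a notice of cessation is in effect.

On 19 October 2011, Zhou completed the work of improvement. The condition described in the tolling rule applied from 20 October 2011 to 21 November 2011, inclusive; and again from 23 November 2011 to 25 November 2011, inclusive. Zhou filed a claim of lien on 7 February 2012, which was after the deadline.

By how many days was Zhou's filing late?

40 days after 19 October 2011 is November 28, 2011.
From October 20, 2011 through November 21, 2011 inclusive is 33 days; tolling adds 33 days: November 28, 2011 + 33 days = December 31, 2011.
From November 23, 2011 through November 25, 2011 inclusive is 3 days; tolling adds 3 days: December 31, 2011 + 3 days = January 3, 2012.
The deadline is January 3, 2012; from January 3, 2012 to February 7, 2012 is 35 days.

35 days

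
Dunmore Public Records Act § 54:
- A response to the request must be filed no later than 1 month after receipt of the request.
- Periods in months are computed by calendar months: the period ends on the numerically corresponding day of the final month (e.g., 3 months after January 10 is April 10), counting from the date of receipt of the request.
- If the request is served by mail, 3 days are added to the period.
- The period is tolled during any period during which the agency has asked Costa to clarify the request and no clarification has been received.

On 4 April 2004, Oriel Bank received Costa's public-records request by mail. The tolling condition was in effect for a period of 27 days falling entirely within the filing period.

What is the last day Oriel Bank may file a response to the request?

June 3, 2004

1 month after 4 April 2004 is May 4, 2004.
Service was by mail, adding 3 days: May 4, 2004 + 3 days = May 7, 2004.
Tolling adds 27 days: May 7, 2004 + 27 days = June 3, 2004.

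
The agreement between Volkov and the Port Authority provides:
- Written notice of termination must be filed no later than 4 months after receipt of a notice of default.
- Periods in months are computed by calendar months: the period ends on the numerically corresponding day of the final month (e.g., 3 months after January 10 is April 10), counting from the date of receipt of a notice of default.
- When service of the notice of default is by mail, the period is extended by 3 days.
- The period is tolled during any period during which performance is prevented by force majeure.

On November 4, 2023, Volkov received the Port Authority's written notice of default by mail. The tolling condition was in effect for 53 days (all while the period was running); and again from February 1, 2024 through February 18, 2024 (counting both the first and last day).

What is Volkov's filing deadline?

May 17, 2024

4 months after November 4, 2023 is March 4, 2024.
Service was by mail, adding 3 days: March 4, 2024 + 3 days = March 7, 2024.
Tolling adds 53 days: March 7, 2024 + 53 days = April 29, 2024.
From February 1, 2024 through February 18, 2024 inclusive is 18 days; tolling adds 18 days: April 29, 2024 + 18 days = May 17, 2024.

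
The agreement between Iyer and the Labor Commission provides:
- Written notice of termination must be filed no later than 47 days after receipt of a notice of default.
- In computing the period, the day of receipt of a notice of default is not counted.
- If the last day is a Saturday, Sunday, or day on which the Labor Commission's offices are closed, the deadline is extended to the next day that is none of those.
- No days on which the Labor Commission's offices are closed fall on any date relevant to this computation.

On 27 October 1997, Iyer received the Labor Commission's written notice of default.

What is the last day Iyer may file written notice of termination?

December 15, 1997

47 days after 27 October 1997 is December 13, 1997.
December 13, 1997 is Saturday; December 14, 1997 is Sunday. The next qualifying day is December 15, 1997.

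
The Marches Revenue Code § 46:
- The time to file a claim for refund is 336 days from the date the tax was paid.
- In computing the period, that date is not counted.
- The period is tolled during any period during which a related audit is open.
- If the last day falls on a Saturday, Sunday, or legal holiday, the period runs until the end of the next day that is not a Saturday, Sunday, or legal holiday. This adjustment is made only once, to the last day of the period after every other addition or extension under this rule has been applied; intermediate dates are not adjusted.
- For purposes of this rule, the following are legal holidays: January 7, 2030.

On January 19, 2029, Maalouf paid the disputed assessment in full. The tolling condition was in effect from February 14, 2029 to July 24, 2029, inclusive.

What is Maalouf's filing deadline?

336 days after January 19, 2029 is December 21, 2029.
From February 14, 2029 through July 24, 2029 inclusive is 161 days; tolling adds 161 days: December 21, 2029 + 161 days = May 31, 2030.
May 31, 2030 is a Friday and not a legal holiday, so no extension applies.

May 31, 2030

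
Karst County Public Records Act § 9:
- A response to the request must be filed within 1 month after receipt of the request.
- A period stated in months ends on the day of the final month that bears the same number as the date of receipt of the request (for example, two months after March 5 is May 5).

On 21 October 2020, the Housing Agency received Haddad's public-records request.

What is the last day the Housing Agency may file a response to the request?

1 month after 21 October 2020 is November 21, 2020.

November 21, 2020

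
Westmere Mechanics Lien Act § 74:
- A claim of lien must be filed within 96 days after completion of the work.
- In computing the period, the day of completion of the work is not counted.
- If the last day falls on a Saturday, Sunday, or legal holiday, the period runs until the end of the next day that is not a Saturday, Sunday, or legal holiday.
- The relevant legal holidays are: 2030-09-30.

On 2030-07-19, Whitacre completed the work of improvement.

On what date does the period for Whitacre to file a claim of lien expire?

October 23, 2030

96 days after 2030-07-19 is October 23, 2030.
October 23, 2030 is a Wednesday and not a legal holiday, so no extension applies.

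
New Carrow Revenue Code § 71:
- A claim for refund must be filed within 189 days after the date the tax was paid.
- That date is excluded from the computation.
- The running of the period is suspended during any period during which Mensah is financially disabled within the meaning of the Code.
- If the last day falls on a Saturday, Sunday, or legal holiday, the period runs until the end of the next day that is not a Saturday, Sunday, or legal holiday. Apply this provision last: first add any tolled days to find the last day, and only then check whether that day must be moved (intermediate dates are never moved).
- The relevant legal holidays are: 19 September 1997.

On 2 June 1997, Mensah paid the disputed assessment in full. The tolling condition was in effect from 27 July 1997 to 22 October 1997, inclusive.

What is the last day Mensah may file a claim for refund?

189 days after 2 June 1997 is December 8, 1997.
From July 27, 1997 through October 22, 1997 inclusive is 88 days; tolling adds 88 days: December 8, 1997 + 88 days = March 6, 1998.
March 6, 1998 is a Friday and not a legal holiday, so no extension applies.

March 6, 1998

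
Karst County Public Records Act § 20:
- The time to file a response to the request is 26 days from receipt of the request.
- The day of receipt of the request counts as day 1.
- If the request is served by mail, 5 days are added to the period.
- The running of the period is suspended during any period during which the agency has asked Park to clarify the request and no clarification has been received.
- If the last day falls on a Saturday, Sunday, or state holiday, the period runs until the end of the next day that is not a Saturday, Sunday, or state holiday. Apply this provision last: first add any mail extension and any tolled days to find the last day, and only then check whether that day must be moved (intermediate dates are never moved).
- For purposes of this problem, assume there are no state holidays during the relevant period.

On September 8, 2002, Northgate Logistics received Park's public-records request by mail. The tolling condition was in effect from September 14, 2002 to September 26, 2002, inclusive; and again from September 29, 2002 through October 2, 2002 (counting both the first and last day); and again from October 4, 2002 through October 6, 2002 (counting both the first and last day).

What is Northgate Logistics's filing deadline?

Counting September 8, 2002 as day 1, day 26 is October 3, 2002.
Service was by mail, adding 5 days: October 3, 2002 + 5 days = October 8, 2002.
From September 14, 2002 through September 26, 2002 inclusive is 13 days; tolling adds 13 days: October 8, 2002 + 13 days = October 21, 2002.
From September 29, 2002 through October 2, 2002 inclusive is 4 days; tolling adds 4 days: October 21, 2002 + 4 days = October 25, 2002.
From October 4, 2002 through October 6, 2002 inclusive is 3 days; tolling adds 3 days: October 25, 2002 + 3 days = October 28, 2002.
October 28, 2002 is a Monday and not a state holiday, so no extension applies.

October 28, 2002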